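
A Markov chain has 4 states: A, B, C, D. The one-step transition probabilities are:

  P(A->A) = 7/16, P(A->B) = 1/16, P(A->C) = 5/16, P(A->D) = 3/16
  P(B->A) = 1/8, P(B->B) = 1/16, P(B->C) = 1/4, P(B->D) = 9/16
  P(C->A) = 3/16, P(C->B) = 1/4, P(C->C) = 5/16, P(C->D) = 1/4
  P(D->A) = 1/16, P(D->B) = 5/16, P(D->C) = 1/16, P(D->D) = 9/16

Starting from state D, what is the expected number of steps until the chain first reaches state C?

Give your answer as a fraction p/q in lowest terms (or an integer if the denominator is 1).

Let h_i = expected steps to first reach C from state i.
Boundary: h_C = 0.
First-step equations for the other states:
  h_A = 1 + 7/16*h_A + 1/16*h_B + 5/16*h_C + 3/16*h_D
  h_B = 1 + 1/8*h_A + 1/16*h_B + 1/4*h_C + 9/16*h_D
  h_D = 1 + 1/16*h_A + 5/16*h_B + 1/16*h_C + 9/16*h_D

Substituting h_C = 0 and rearranging gives the linear system (I - Q) h = 1:
  [9/16, -1/16, -3/16] . (h_A, h_B, h_D) = 1
  [-1/8, 15/16, -9/16] . (h_A, h_B, h_D) = 1
  [-1/16, -5/16, 7/16] . (h_A, h_B, h_D) = 1

Solving yields:
  h_A = 64/13
  h_B = 80/13
  h_D = 96/13

Starting state is D, so the expected hitting time is h_D = 96/13.

Answer: 96/13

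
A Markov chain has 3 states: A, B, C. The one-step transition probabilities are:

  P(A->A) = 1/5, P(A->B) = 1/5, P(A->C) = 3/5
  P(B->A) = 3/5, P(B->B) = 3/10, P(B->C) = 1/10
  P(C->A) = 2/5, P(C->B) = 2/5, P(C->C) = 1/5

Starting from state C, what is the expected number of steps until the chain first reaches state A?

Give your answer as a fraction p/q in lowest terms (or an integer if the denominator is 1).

Let h_i = expected steps to first reach A from state i.
Boundary: h_A = 0.
First-step equations for the other states:
  h_B = 1 + 3/5*h_A + 3/10*h_B + 1/10*h_C
  h_C = 1 + 2/5*h_A + 2/5*h_B + 1/5*h_C

Substituting h_A = 0 and rearranging gives the linear system (I - Q) h = 1:
  [7/10, -1/10] . (h_B, h_C) = 1
  [-2/5, 4/5] . (h_B, h_C) = 1

Solving yields:
  h_B = 45/26
  h_C = 55/26

Starting state is C, so the expected hitting time is h_C = 55/26.

Answer: 55/26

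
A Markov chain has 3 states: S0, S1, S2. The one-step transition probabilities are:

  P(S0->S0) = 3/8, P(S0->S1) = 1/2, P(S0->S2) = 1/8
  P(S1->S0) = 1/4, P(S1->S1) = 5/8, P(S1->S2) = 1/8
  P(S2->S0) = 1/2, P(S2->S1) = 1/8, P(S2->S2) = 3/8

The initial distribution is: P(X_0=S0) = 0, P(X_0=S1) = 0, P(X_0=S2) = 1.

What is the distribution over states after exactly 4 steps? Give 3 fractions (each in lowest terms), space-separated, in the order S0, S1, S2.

Answer: 695/2048 1005/2048 87/512

Derivation:
Propagating the distribution step by step (d_{t+1} = d_t * P):
d_0 = (S0=0, S1=0, S2=1)
  d_1[S0] = 0*3/8 + 0*1/4 + 1*1/2 = 1/2
  d_1[S1] = 0*1/2 + 0*5/8 + 1*1/8 = 1/8
  d_1[S2] = 0*1/8 + 0*1/8 + 1*3/8 = 3/8
d_1 = (S0=1/2, S1=1/8, S2=3/8)
  d_2[S0] = 1/2*3/8 + 1/8*1/4 + 3/8*1/2 = 13/32
  d_2[S1] = 1/2*1/2 + 1/8*5/8 + 3/8*1/8 = 3/8
  d_2[S2] = 1/2*1/8 + 1/8*1/8 + 3/8*3/8 = 7/32
d_2 = (S0=13/32, S1=3/8, S2=7/32)
  d_3[S0] = 13/32*3/8 + 3/8*1/4 + 7/32*1/2 = 91/256
  d_3[S1] = 13/32*1/2 + 3/8*5/8 + 7/32*1/8 = 119/256
  d_3[S2] = 13/32*1/8 + 3/8*1/8 + 7/32*3/8 = 23/128
d_3 = (S0=91/256, S1=119/256, S2=23/128)
  d_4[S0] = 91/256*3/8 + 119/256*1/4 + 23/128*1/2 = 695/2048
  d_4[S1] = 91/256*1/2 + 119/256*5/8 + 23/128*1/8 = 1005/2048
  d_4[S2] = 91/256*1/8 + 119/256*1/8 + 23/128*3/8 = 87/512
d_4 = (S0=695/2048, S1=1005/2048, S2=87/512)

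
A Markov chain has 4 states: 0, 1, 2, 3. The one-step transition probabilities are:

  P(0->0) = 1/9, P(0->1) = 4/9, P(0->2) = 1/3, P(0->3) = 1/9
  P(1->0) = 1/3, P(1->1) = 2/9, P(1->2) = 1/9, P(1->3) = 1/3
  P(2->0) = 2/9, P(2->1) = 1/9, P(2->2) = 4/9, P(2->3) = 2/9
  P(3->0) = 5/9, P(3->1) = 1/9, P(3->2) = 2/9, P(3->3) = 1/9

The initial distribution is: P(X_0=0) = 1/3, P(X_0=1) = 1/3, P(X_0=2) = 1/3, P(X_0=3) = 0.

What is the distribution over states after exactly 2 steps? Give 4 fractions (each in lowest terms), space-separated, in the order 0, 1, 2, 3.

Answer: 73/243 52/243 23/81 49/243

Derivation:
Propagating the distribution step by step (d_{t+1} = d_t * P):
d_0 = (0=1/3, 1=1/3, 2=1/3, 3=0)
  d_1[0] = 1/3*1/9 + 1/3*1/3 + 1/3*2/9 + 0*5/9 = 2/9
  d_1[1] = 1/3*4/9 + 1/3*2/9 + 1/3*1/9 + 0*1/9 = 7/27
  d_1[2] = 1/3*1/3 + 1/3*1/9 + 1/3*4/9 + 0*2/9 = 8/27
  d_1[3] = 1/3*1/9 + 1/3*1/3 + 1/3*2/9 + 0*1/9 = 2/9
d_1 = (0=2/9, 1=7/27, 2=8/27, 3=2/9)
  d_2[0] = 2/9*1/9 + 7/27*1/3 + 8/27*2/9 + 2/9*5/9 = 73/243
  d_2[1] = 2/9*4/9 + 7/27*2/9 + 8/27*1/9 + 2/9*1/9 = 52/243
  d_2[2] = 2/9*1/3 + 7/27*1/9 + 8/27*4/9 + 2/9*2/9 = 23/81
  d_2[3] = 2/9*1/9 + 7/27*1/3 + 8/27*2/9 + 2/9*1/9 = 49/243
d_2 = (0=73/243, 1=52/243, 2=23/81, 3=49/243)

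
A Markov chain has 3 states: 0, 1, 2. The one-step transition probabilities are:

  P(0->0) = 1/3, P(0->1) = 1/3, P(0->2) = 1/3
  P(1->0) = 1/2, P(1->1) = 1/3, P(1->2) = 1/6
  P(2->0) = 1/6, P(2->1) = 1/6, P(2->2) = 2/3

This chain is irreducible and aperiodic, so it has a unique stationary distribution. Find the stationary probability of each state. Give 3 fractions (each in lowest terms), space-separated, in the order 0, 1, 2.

Answer: 7/23 6/23 10/23

Derivation:
The stationary distribution satisfies pi = pi * P, i.e.:
  pi_0 = 1/3*pi_0 + 1/2*pi_1 + 1/6*pi_2
  pi_1 = 1/3*pi_0 + 1/3*pi_1 + 1/6*pi_2
  pi_2 = 1/3*pi_0 + 1/6*pi_1 + 2/3*pi_2
with normalization: pi_0 + pi_1 + pi_2 = 1.

Using the first 2 balance equations plus normalization, the linear system A*pi = b is:
  [-2/3, 1/2, 1/6] . pi = 0
  [1/3, -2/3, 1/6] . pi = 0
  [1, 1, 1] . pi = 1

Solving yields:
  pi_0 = 7/23
  pi_1 = 6/23
  pi_2 = 10/23

Verification (pi * P):
  7/23*1/3 + 6/23*1/2 + 10/23*1/6 = 7/23 = pi_0  (ok)
  7/23*1/3 + 6/23*1/3 + 10/23*1/6 = 6/23 = pi_1  (ok)
  7/23*1/3 + 6/23*1/6 + 10/23*2/3 = 10/23 = pi_2  (ok)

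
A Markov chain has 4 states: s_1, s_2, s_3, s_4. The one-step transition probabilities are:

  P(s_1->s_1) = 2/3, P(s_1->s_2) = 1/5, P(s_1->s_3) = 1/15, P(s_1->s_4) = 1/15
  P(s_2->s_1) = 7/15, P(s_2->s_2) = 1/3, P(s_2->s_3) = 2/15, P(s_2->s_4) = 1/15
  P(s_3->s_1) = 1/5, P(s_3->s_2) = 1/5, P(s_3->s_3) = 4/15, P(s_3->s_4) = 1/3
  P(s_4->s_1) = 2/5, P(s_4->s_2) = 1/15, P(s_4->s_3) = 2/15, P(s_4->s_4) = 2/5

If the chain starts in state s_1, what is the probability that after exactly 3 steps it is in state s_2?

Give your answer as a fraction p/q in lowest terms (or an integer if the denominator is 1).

Computing P^3 by repeated multiplication:
P^1 =
  s_1: [2/3, 1/5, 1/15, 1/15]
  s_2: [7/15, 1/3, 2/15, 1/15]
  s_3: [1/5, 1/5, 4/15, 1/3]
  s_4: [2/5, 1/15, 2/15, 2/5]
P^2 =
  s_1: [26/45, 49/225, 22/225, 8/75]
  s_2: [13/25, 53/225, 3/25, 28/225]
  s_3: [31/75, 41/225, 7/45, 56/225]
  s_4: [109/225, 7/45, 28/225, 53/225]
P^3 =
  s_1: [1853/3375, 29/135, 364/3375, 433/3375]
  s_2: [358/675, 29/135, 43/375, 473/3375]
  s_3: [1658/3375, 43/225, 427/3375, 43/225]
  s_4: [193/375, 71/375, 397/3375, 602/3375]

(P^3)[s_1 -> s_2] = 29/135

Answer: 29/135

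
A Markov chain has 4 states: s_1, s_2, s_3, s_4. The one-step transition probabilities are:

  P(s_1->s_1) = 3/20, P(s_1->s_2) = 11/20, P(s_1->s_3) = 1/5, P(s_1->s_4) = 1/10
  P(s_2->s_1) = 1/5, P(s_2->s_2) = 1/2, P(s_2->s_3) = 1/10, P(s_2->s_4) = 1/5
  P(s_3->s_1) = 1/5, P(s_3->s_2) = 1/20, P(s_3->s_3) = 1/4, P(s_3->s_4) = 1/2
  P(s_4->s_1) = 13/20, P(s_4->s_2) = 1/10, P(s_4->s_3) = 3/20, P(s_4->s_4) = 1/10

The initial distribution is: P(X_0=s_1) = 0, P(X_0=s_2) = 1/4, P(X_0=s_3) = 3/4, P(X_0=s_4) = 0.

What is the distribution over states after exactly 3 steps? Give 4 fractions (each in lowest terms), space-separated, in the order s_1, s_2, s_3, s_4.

Propagating the distribution step by step (d_{t+1} = d_t * P):
d_0 = (s_1=0, s_2=1/4, s_3=3/4, s_4=0)
  d_1[s_1] = 0*3/20 + 1/4*1/5 + 3/4*1/5 + 0*13/20 = 1/5
  d_1[s_2] = 0*11/20 + 1/4*1/2 + 3/4*1/20 + 0*1/10 = 13/80
  d_1[s_3] = 0*1/5 + 1/4*1/10 + 3/4*1/4 + 0*3/20 = 17/80
  d_1[s_4] = 0*1/10 + 1/4*1/5 + 3/4*1/2 + 0*1/10 = 17/40
d_1 = (s_1=1/5, s_2=13/80, s_3=17/80, s_4=17/40)
  d_2[s_1] = 1/5*3/20 + 13/80*1/5 + 17/80*1/5 + 17/40*13/20 = 61/160
  d_2[s_2] = 1/5*11/20 + 13/80*1/2 + 17/80*1/20 + 17/40*1/10 = 391/1600
  d_2[s_3] = 1/5*1/5 + 13/80*1/10 + 17/80*1/4 + 17/40*3/20 = 277/1600
  d_2[s_4] = 1/5*1/10 + 13/80*1/5 + 17/80*1/2 + 17/40*1/10 = 161/800
d_2 = (s_1=61/160, s_2=391/1600, s_3=277/1600, s_4=161/800)
  d_3[s_1] = 61/160*3/20 + 391/1600*1/5 + 277/1600*1/5 + 161/800*13/20 = 543/2000
  d_3[s_2] = 61/160*11/20 + 391/1600*1/2 + 277/1600*1/20 + 161/800*1/10 = 11541/32000
  d_3[s_3] = 61/160*1/5 + 391/1600*1/10 + 277/1600*1/4 + 161/800*3/20 = 5573/32000
  d_3[s_4] = 61/160*1/10 + 391/1600*1/5 + 277/1600*1/2 + 161/800*1/10 = 3099/16000
d_3 = (s_1=543/2000, s_2=11541/32000, s_3=5573/32000, s_4=3099/16000)

Answer: 543/2000 11541/32000 5573/32000 3099/16000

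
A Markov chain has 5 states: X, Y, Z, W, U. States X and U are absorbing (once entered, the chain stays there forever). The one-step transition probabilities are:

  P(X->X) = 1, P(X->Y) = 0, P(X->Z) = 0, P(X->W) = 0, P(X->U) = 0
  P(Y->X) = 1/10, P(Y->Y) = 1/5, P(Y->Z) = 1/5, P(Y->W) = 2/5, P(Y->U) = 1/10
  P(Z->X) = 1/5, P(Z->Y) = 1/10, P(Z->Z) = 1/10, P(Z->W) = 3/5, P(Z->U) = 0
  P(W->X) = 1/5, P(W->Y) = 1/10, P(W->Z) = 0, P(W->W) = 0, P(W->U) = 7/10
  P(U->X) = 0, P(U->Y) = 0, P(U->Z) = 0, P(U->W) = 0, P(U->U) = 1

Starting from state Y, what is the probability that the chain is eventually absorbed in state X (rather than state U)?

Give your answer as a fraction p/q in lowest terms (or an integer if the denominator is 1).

Let a_i = P(absorbed in X | start in state i).
Boundary conditions: a_X = 1, a_U = 0.
For each transient state i, a_i = sum_j P(i->j) * a_j:
  a_Y = 1/10*a_X + 1/5*a_Y + 1/5*a_Z + 2/5*a_W + 1/10*a_U
  a_Z = 1/5*a_X + 1/10*a_Y + 1/10*a_Z + 3/5*a_W + 0*a_U
  a_W = 1/5*a_X + 1/10*a_Y + 0*a_Z + 0*a_W + 7/10*a_U

Substituting a_X = 1 and a_U = 0, rearrange to (I - Q) a = r where r[i] = P(i -> X):
  [4/5, -1/5, -2/5] . (a_Y, a_Z, a_W) = 1/10
  [-1/10, 9/10, -3/5] . (a_Y, a_Z, a_W) = 1/5
  [-1/10, 0, 1] . (a_Y, a_Z, a_W) = 1/5

Solving yields:
  a_Y = 113/326
  a_Z = 68/163
  a_W = 153/652

Starting state is Y, so the absorption probability is a_Y = 113/326.

Answer: 113/326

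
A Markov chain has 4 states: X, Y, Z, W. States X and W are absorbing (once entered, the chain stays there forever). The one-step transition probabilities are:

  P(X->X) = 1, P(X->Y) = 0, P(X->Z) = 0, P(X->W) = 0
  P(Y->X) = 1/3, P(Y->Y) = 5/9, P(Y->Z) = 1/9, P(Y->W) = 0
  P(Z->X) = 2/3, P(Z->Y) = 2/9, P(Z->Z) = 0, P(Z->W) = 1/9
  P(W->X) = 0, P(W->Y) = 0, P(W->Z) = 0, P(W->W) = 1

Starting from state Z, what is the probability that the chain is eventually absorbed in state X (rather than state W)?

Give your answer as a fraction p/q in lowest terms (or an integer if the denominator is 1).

Let a_i = P(absorbed in X | start in state i).
Boundary conditions: a_X = 1, a_W = 0.
For each transient state i, a_i = sum_j P(i->j) * a_j:
  a_Y = 1/3*a_X + 5/9*a_Y + 1/9*a_Z + 0*a_W
  a_Z = 2/3*a_X + 2/9*a_Y + 0*a_Z + 1/9*a_W

Substituting a_X = 1 and a_W = 0, rearrange to (I - Q) a = r where r[i] = P(i -> X):
  [4/9, -1/9] . (a_Y, a_Z) = 1/3
  [-2/9, 1] . (a_Y, a_Z) = 2/3

Solving yields:
  a_Y = 33/34
  a_Z = 15/17

Starting state is Z, so the absorption probability is a_Z = 15/17.

Answer: 15/17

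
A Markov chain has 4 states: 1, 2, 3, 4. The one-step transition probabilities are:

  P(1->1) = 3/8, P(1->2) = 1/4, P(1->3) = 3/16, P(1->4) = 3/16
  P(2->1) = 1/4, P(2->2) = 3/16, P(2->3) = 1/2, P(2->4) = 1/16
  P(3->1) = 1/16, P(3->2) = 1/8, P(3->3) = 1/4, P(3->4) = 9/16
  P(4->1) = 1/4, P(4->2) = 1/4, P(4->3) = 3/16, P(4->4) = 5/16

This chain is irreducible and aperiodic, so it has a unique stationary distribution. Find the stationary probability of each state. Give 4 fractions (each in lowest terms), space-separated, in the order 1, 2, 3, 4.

Answer: 121/530 54/265 71/265 3/10

Derivation:
The stationary distribution satisfies pi = pi * P, i.e.:
  pi_1 = 3/8*pi_1 + 1/4*pi_2 + 1/16*pi_3 + 1/4*pi_4
  pi_2 = 1/4*pi_1 + 3/16*pi_2 + 1/8*pi_3 + 1/4*pi_4
  pi_3 = 3/16*pi_1 + 1/2*pi_2 + 1/4*pi_3 + 3/16*pi_4
  pi_4 = 3/16*pi_1 + 1/16*pi_2 + 9/16*pi_3 + 5/16*pi_4
with normalization: pi_1 + pi_2 + pi_3 + pi_4 = 1.

Using the first 3 balance equations plus normalization, the linear system A*pi = b is:
  [-5/8, 1/4, 1/16, 1/4] . pi = 0
  [1/4, -13/16, 1/8, 1/4] . pi = 0
  [3/16, 1/2, -3/4, 3/16] . pi = 0
  [1, 1, 1, 1] . pi = 1

Solving yields:
  pi_1 = 121/530
  pi_2 = 54/265
  pi_3 = 71/265
  pi_4 = 3/10

Verification (pi * P):
  121/530*3/8 + 54/265*1/4 + 71/265*1/16 + 3/10*1/4 = 121/530 = pi_1  (ok)
  121/530*1/4 + 54/265*3/16 + 71/265*1/8 + 3/10*1/4 = 54/265 = pi_2  (ok)
  121/530*3/16 + 54/265*1/2 + 71/265*1/4 + 3/10*3/16 = 71/265 = pi_3  (ok)
  121/530*3/16 + 54/265*1/16 + 71/265*9/16 + 3/10*5/16 = 3/10 = pi_4  (ok)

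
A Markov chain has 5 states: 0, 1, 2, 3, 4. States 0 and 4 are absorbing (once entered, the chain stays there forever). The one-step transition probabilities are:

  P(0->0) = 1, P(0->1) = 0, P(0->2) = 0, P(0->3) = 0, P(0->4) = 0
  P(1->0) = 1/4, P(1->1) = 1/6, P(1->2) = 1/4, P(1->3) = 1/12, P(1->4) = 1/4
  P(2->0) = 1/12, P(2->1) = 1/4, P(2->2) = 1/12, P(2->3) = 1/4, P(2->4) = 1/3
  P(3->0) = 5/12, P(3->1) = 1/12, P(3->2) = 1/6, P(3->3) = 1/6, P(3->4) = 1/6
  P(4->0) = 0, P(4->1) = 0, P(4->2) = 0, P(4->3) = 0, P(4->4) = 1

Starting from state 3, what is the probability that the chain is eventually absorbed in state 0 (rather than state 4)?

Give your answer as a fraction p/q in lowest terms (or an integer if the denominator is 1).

Let a_i = P(absorbed in 0 | start in state i).
Boundary conditions: a_0 = 1, a_4 = 0.
For each transient state i, a_i = sum_j P(i->j) * a_j:
  a_1 = 1/4*a_0 + 1/6*a_1 + 1/4*a_2 + 1/12*a_3 + 1/4*a_4
  a_2 = 1/12*a_0 + 1/4*a_1 + 1/12*a_2 + 1/4*a_3 + 1/3*a_4
  a_3 = 5/12*a_0 + 1/12*a_1 + 1/6*a_2 + 1/6*a_3 + 1/6*a_4

Substituting a_0 = 1 and a_4 = 0, rearrange to (I - Q) a = r where r[i] = P(i -> 0):
  [5/6, -1/4, -1/12] . (a_1, a_2, a_3) = 1/4
  [-1/4, 11/12, -1/4] . (a_1, a_2, a_3) = 1/12
  [-1/12, -1/6, 5/6] . (a_1, a_2, a_3) = 5/12

Solving yields:
  a_1 = 37/77
  a_2 = 11/28
  a_3 = 193/308

Starting state is 3, so the absorption probability is a_3 = 193/308.

Answer: 193/308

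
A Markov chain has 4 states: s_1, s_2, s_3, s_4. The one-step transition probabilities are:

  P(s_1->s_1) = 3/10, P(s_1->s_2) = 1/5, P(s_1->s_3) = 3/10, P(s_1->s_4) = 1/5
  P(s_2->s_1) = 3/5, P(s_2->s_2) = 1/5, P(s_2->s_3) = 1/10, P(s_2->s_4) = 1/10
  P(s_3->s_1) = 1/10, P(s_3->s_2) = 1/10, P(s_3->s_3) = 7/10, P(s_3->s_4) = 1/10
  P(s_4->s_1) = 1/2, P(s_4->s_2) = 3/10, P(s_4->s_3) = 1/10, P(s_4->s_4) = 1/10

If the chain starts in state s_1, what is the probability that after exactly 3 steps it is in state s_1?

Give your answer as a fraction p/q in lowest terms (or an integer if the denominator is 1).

Answer: 63/200

Derivation:
Computing P^3 by repeated multiplication:
P^1 =
  s_1: [3/10, 1/5, 3/10, 1/5]
  s_2: [3/5, 1/5, 1/10, 1/10]
  s_3: [1/10, 1/10, 7/10, 1/10]
  s_4: [1/2, 3/10, 1/10, 1/10]
P^2 =
  s_1: [17/50, 19/100, 17/50, 13/100]
  s_2: [9/25, 1/5, 7/25, 4/25]
  s_3: [21/100, 7/50, 27/50, 11/100]
  s_4: [39/100, 1/5, 13/50, 3/20]
P^3 =
  s_1: [63/200, 179/1000, 93/250, 67/500]
  s_2: [42/125, 47/250, 17/50, 17/125]
  s_3: [32/125, 157/1000, 233/500, 121/1000]
  s_4: [169/500, 189/1000, 167/500, 139/1000]

(P^3)[s_1 -> s_1] = 63/200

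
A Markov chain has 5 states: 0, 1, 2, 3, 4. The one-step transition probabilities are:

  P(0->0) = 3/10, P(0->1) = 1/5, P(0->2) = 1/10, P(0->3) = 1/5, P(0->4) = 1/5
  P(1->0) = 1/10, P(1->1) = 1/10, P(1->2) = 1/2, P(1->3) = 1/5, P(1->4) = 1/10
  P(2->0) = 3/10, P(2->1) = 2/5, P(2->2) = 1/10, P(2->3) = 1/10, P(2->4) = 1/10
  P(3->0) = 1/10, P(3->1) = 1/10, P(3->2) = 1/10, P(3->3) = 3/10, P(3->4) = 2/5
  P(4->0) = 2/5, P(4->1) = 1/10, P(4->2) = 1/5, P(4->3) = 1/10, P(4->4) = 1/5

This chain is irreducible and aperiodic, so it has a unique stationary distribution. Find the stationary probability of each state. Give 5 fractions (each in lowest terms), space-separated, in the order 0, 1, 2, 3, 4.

Answer: 1159/4682 855/4682 903/4682 837/4682 464/2341

Derivation:
The stationary distribution satisfies pi = pi * P, i.e.:
  pi_0 = 3/10*pi_0 + 1/10*pi_1 + 3/10*pi_2 + 1/10*pi_3 + 2/5*pi_4
  pi_1 = 1/5*pi_0 + 1/10*pi_1 + 2/5*pi_2 + 1/10*pi_3 + 1/10*pi_4
  pi_2 = 1/10*pi_0 + 1/2*pi_1 + 1/10*pi_2 + 1/10*pi_3 + 1/5*pi_4
  pi_3 = 1/5*pi_0 + 1/5*pi_1 + 1/10*pi_2 + 3/10*pi_3 + 1/10*pi_4
  pi_4 = 1/5*pi_0 + 1/10*pi_1 + 1/10*pi_2 + 2/5*pi_3 + 1/5*pi_4
with normalization: pi_0 + pi_1 + pi_2 + pi_3 + pi_4 = 1.

Using the first 4 balance equations plus normalization, the linear system A*pi = b is:
  [-7/10, 1/10, 3/10, 1/10, 2/5] . pi = 0
  [1/5, -9/10, 2/5, 1/10, 1/10] . pi = 0
  [1/10, 1/2, -9/10, 1/10, 1/5] . pi = 0
  [1/5, 1/5, 1/10, -7/10, 1/10] . pi = 0
  [1, 1, 1, 1, 1] . pi = 1

Solving yields:
  pi_0 = 1159/4682
  pi_1 = 855/4682
  pi_2 = 903/4682
  pi_3 = 837/4682
  pi_4 = 464/2341

Verification (pi * P):
  1159/4682*3/10 + 855/4682*1/10 + 903/4682*3/10 + 837/4682*1/10 + 464/2341*2/5 = 1159/4682 = pi_0  (ok)
  1159/4682*1/5 + 855/4682*1/10 + 903/4682*2/5 + 837/4682*1/10 + 464/2341*1/10 = 855/4682 = pi_1  (ok)
  1159/4682*1/10 + 855/4682*1/2 + 903/4682*1/10 + 837/4682*1/10 + 464/2341*1/5 = 903/4682 = pi_2  (ok)
  1159/4682*1/5 + 855/4682*1/5 + 903/4682*1/10 + 837/4682*3/10 + 464/2341*1/10 = 837/4682 = pi_3  (ok)
  1159/4682*1/5 + 855/4682*1/10 + 903/4682*1/10 + 837/4682*2/5 + 464/2341*1/5 = 464/2341 = pi_4  (ok)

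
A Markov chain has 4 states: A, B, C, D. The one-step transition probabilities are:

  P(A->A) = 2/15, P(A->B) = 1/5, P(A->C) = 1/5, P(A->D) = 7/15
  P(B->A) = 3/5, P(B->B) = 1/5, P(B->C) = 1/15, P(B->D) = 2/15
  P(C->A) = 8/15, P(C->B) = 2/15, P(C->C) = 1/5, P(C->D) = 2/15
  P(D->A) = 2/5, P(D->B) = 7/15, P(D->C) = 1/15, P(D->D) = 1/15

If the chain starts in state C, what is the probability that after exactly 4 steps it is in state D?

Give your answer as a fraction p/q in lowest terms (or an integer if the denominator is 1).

Answer: 12488/50625

Derivation:
Computing P^4 by repeated multiplication:
P^1 =
  A: [2/15, 1/5, 1/5, 7/15]
  B: [3/5, 1/5, 1/15, 2/15]
  C: [8/15, 2/15, 1/5, 2/15]
  D: [2/5, 7/15, 1/15, 1/15]
P^2 =
  A: [97/225, 14/45, 1/9, 11/75]
  B: [13/45, 52/225, 7/45, 73/225]
  C: [14/45, 2/9, 37/225, 68/225]
  D: [89/225, 16/75, 29/225, 59/225]
P^3 =
  A: [1222/3375, 782/3375, 469/3375, 902/3375]
  B: [1316/3375, 932/3375, 17/135, 26/125]
  C: [1294/3375, 182/675, 439/3375, 244/1125]
  D: [1196/3375, 98/375, 461/3375, 836/3375]
P^4 =
  A: [18646/50625, 13264/50625, 6757/50625, 3986/16875]
  B: [18632/50625, 12508/50625, 6857/50625, 12628/50625]
  C: [18682/50625, 12614/50625, 6841/50625, 12488/50625]
  D: [19034/50625, 4336/16875, 6689/50625, 11894/50625]

(P^4)[C -> D] = 12488/50625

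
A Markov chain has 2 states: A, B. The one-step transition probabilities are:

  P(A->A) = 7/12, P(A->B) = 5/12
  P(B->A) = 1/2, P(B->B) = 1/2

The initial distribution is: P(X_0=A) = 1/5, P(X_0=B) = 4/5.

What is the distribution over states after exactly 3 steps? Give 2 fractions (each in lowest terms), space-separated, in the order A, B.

Propagating the distribution step by step (d_{t+1} = d_t * P):
d_0 = (A=1/5, B=4/5)
  d_1[A] = 1/5*7/12 + 4/5*1/2 = 31/60
  d_1[B] = 1/5*5/12 + 4/5*1/2 = 29/60
d_1 = (A=31/60, B=29/60)
  d_2[A] = 31/60*7/12 + 29/60*1/2 = 391/720
  d_2[B] = 31/60*5/12 + 29/60*1/2 = 329/720
d_2 = (A=391/720, B=329/720)
  d_3[A] = 391/720*7/12 + 329/720*1/2 = 4711/8640
  d_3[B] = 391/720*5/12 + 329/720*1/2 = 3929/8640
d_3 = (A=4711/8640, B=3929/8640)

Answer: 4711/8640 3929/8640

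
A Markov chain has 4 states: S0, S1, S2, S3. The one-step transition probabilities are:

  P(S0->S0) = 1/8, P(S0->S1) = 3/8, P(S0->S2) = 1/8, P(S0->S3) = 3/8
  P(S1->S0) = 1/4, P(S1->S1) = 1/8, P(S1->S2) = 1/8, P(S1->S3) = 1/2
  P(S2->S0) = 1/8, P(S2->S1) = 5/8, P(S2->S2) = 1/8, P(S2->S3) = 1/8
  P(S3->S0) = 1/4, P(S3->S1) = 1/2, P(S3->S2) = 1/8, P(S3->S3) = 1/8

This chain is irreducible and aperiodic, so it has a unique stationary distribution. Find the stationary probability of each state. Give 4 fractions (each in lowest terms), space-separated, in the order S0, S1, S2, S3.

The stationary distribution satisfies pi = pi * P, i.e.:
  pi_S0 = 1/8*pi_S0 + 1/4*pi_S1 + 1/8*pi_S2 + 1/4*pi_S3
  pi_S1 = 3/8*pi_S0 + 1/8*pi_S1 + 5/8*pi_S2 + 1/2*pi_S3
  pi_S2 = 1/8*pi_S0 + 1/8*pi_S1 + 1/8*pi_S2 + 1/8*pi_S3
  pi_S3 = 3/8*pi_S0 + 1/2*pi_S1 + 1/8*pi_S2 + 1/8*pi_S3
with normalization: pi_S0 + pi_S1 + pi_S2 + pi_S3 = 1.

Using the first 3 balance equations plus normalization, the linear system A*pi = b is:
  [-7/8, 1/4, 1/8, 1/4] . pi = 0
  [3/8, -7/8, 5/8, 1/2] . pi = 0
  [1/8, 1/8, -7/8, 1/8] . pi = 0
  [1, 1, 1, 1] . pi = 1

Solving yields:
  pi_S0 = 5/24
  pi_S1 = 47/132
  pi_S2 = 1/8
  pi_S3 = 41/132

Verification (pi * P):
  5/24*1/8 + 47/132*1/4 + 1/8*1/8 + 41/132*1/4 = 5/24 = pi_S0  (ok)
  5/24*3/8 + 47/132*1/8 + 1/8*5/8 + 41/132*1/2 = 47/132 = pi_S1  (ok)
  5/24*1/8 + 47/132*1/8 + 1/8*1/8 + 41/132*1/8 = 1/8 = pi_S2  (ok)
  5/24*3/8 + 47/132*1/2 + 1/8*1/8 + 41/132*1/8 = 41/132 = pi_S3  (ok)

Answer: 5/24 47/132 1/8 41/132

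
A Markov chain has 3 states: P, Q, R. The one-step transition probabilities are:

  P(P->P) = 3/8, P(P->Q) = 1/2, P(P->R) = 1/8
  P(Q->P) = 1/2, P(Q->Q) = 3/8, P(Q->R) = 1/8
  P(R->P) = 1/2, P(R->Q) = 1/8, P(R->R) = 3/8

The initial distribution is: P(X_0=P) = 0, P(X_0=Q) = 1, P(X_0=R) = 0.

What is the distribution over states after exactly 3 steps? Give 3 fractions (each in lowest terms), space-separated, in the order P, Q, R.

Propagating the distribution step by step (d_{t+1} = d_t * P):
d_0 = (P=0, Q=1, R=0)
  d_1[P] = 0*3/8 + 1*1/2 + 0*1/2 = 1/2
  d_1[Q] = 0*1/2 + 1*3/8 + 0*1/8 = 3/8
  d_1[R] = 0*1/8 + 1*1/8 + 0*3/8 = 1/8
d_1 = (P=1/2, Q=3/8, R=1/8)
  d_2[P] = 1/2*3/8 + 3/8*1/2 + 1/8*1/2 = 7/16
  d_2[Q] = 1/2*1/2 + 3/8*3/8 + 1/8*1/8 = 13/32
  d_2[R] = 1/2*1/8 + 3/8*1/8 + 1/8*3/8 = 5/32
d_2 = (P=7/16, Q=13/32, R=5/32)
  d_3[P] = 7/16*3/8 + 13/32*1/2 + 5/32*1/2 = 57/128
  d_3[Q] = 7/16*1/2 + 13/32*3/8 + 5/32*1/8 = 25/64
  d_3[R] = 7/16*1/8 + 13/32*1/8 + 5/32*3/8 = 21/128
d_3 = (P=57/128, Q=25/64, R=21/128)

Answer: 57/128 25/64 21/128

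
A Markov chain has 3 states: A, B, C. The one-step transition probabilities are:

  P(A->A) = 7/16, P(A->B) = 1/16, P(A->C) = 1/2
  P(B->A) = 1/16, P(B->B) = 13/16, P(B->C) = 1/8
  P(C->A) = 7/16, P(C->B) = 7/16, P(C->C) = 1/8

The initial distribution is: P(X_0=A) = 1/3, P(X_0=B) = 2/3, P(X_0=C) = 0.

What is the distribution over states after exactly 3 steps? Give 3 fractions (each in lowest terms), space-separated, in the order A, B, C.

Answer: 113/512 583/1024 215/1024

Derivation:
Propagating the distribution step by step (d_{t+1} = d_t * P):
d_0 = (A=1/3, B=2/3, C=0)
  d_1[A] = 1/3*7/16 + 2/3*1/16 + 0*7/16 = 3/16
  d_1[B] = 1/3*1/16 + 2/3*13/16 + 0*7/16 = 9/16
  d_1[C] = 1/3*1/2 + 2/3*1/8 + 0*1/8 = 1/4
d_1 = (A=3/16, B=9/16, C=1/4)
  d_2[A] = 3/16*7/16 + 9/16*1/16 + 1/4*7/16 = 29/128
  d_2[B] = 3/16*1/16 + 9/16*13/16 + 1/4*7/16 = 37/64
  d_2[C] = 3/16*1/2 + 9/16*1/8 + 1/4*1/8 = 25/128
d_2 = (A=29/128, B=37/64, C=25/128)
  d_3[A] = 29/128*7/16 + 37/64*1/16 + 25/128*7/16 = 113/512
  d_3[B] = 29/128*1/16 + 37/64*13/16 + 25/128*7/16 = 583/1024
  d_3[C] = 29/128*1/2 + 37/64*1/8 + 25/128*1/8 = 215/1024
d_3 = (A=113/512, B=583/1024, C=215/1024)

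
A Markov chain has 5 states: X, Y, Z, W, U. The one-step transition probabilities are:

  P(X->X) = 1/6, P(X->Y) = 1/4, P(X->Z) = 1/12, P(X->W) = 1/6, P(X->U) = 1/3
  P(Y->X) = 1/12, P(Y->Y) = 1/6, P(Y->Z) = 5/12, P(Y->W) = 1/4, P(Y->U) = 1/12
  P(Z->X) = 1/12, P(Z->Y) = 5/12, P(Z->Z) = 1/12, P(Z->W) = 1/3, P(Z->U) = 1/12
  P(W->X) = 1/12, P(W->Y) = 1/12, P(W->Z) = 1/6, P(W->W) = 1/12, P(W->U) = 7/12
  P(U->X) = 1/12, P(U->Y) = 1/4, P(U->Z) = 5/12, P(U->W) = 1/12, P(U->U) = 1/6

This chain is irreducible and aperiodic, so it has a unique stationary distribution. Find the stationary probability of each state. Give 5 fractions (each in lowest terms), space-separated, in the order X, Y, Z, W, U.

Answer: 1/11 645/2689 7494/29579 5745/29579 596/2689

Derivation:
The stationary distribution satisfies pi = pi * P, i.e.:
  pi_X = 1/6*pi_X + 1/12*pi_Y + 1/12*pi_Z + 1/12*pi_W + 1/12*pi_U
  pi_Y = 1/4*pi_X + 1/6*pi_Y + 5/12*pi_Z + 1/12*pi_W + 1/4*pi_U
  pi_Z = 1/12*pi_X + 5/12*pi_Y + 1/12*pi_Z + 1/6*pi_W + 5/12*pi_U
  pi_W = 1/6*pi_X + 1/4*pi_Y + 1/3*pi_Z + 1/12*pi_W + 1/12*pi_U
  pi_U = 1/3*pi_X + 1/12*pi_Y + 1/12*pi_Z + 7/12*pi_W + 1/6*pi_U
with normalization: pi_X + pi_Y + pi_Z + pi_W + pi_U = 1.

Using the first 4 balance equations plus normalization, the linear system A*pi = b is:
  [-5/6, 1/12, 1/12, 1/12, 1/12] . pi = 0
  [1/4, -5/6, 5/12, 1/12, 1/4] . pi = 0
  [1/12, 5/12, -11/12, 1/6, 5/12] . pi = 0
  [1/6, 1/4, 1/3, -11/12, 1/12] . pi = 0
  [1, 1, 1, 1, 1] . pi = 1

Solving yields:
  pi_X = 1/11
  pi_Y = 645/2689
  pi_Z = 7494/29579
  pi_W = 5745/29579
  pi_U = 596/2689

Verification (pi * P):
  1/11*1/6 + 645/2689*1/12 + 7494/29579*1/12 + 5745/29579*1/12 + 596/2689*1/12 = 1/11 = pi_X  (ok)
  1/11*1/4 + 645/2689*1/6 + 7494/29579*5/12 + 5745/29579*1/12 + 596/2689*1/4 = 645/2689 = pi_Y  (ok)
  1/11*1/12 + 645/2689*5/12 + 7494/29579*1/12 + 5745/29579*1/6 + 596/2689*5/12 = 7494/29579 = pi_Z  (ok)
  1/11*1/6 + 645/2689*1/4 + 7494/29579*1/3 + 5745/29579*1/12 + 596/2689*1/12 = 5745/29579 = pi_W  (ok)
  1/11*1/3 + 645/2689*1/12 + 7494/29579*1/12 + 5745/29579*7/12 + 596/2689*1/6 = 596/2689 = pi_U  (ok)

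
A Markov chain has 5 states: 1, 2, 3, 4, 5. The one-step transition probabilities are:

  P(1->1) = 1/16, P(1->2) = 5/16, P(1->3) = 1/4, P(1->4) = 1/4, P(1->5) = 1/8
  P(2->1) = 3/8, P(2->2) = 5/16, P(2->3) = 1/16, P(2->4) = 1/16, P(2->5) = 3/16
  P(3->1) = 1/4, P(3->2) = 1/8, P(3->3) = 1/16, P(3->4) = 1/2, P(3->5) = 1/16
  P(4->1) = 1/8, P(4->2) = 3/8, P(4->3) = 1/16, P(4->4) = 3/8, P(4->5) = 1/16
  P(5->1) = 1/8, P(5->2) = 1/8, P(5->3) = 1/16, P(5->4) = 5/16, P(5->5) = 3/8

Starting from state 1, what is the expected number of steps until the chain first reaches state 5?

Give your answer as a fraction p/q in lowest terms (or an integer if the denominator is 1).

Answer: 8836/1065

Derivation:
Let h_i = expected steps to first reach 5 from state i.
Boundary: h_5 = 0.
First-step equations for the other states:
  h_1 = 1 + 1/16*h_1 + 5/16*h_2 + 1/4*h_3 + 1/4*h_4 + 1/8*h_5
  h_2 = 1 + 3/8*h_1 + 5/16*h_2 + 1/16*h_3 + 1/16*h_4 + 3/16*h_5
  h_3 = 1 + 1/4*h_1 + 1/8*h_2 + 1/16*h_3 + 1/2*h_4 + 1/16*h_5
  h_4 = 1 + 1/8*h_1 + 3/8*h_2 + 1/16*h_3 + 3/8*h_4 + 1/16*h_5

Substituting h_5 = 0 and rearranging gives the linear system (I - Q) h = 1:
  [15/16, -5/16, -1/4, -1/4] . (h_1, h_2, h_3, h_4) = 1
  [-3/8, 11/16, -1/16, -1/16] . (h_1, h_2, h_3, h_4) = 1
  [-1/4, -1/8, 15/16, -1/2] . (h_1, h_2, h_3, h_4) = 1
  [-1/8, -3/8, -1/16, 5/8] . (h_1, h_2, h_3, h_4) = 1

Solving yields:
  h_1 = 8836/1065
  h_2 = 2692/355
  h_3 = 9512/1065
  h_4 = 9268/1065

Starting state is 1, so the expected hitting time is h_1 = 8836/1065.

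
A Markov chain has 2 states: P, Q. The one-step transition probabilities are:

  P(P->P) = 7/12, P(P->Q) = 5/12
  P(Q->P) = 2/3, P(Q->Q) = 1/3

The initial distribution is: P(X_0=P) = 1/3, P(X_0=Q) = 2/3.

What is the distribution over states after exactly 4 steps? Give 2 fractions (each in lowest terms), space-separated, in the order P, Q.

Propagating the distribution step by step (d_{t+1} = d_t * P):
d_0 = (P=1/3, Q=2/3)
  d_1[P] = 1/3*7/12 + 2/3*2/3 = 23/36
  d_1[Q] = 1/3*5/12 + 2/3*1/3 = 13/36
d_1 = (P=23/36, Q=13/36)
  d_2[P] = 23/36*7/12 + 13/36*2/3 = 265/432
  d_2[Q] = 23/36*5/12 + 13/36*1/3 = 167/432
d_2 = (P=265/432, Q=167/432)
  d_3[P] = 265/432*7/12 + 167/432*2/3 = 3191/5184
  d_3[Q] = 265/432*5/12 + 167/432*1/3 = 1993/5184
d_3 = (P=3191/5184, Q=1993/5184)
  d_4[P] = 3191/5184*7/12 + 1993/5184*2/3 = 38281/62208
  d_4[Q] = 3191/5184*5/12 + 1993/5184*1/3 = 23927/62208
d_4 = (P=38281/62208, Q=23927/62208)

Answer: 38281/62208 23927/62208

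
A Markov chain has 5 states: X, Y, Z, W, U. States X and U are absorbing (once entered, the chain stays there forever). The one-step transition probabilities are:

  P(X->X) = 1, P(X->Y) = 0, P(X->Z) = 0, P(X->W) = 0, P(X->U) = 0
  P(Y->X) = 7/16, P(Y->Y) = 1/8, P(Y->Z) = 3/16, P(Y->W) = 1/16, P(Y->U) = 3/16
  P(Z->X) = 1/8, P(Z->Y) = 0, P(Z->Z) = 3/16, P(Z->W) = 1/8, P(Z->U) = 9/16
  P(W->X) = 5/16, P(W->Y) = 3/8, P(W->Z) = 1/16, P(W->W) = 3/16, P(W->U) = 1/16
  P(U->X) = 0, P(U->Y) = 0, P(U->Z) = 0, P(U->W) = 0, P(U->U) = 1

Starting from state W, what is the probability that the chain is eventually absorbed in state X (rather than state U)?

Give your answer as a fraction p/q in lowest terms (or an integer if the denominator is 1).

Answer: 95/139

Derivation:
Let a_i = P(absorbed in X | start in state i).
Boundary conditions: a_X = 1, a_U = 0.
For each transient state i, a_i = sum_j P(i->j) * a_j:
  a_Y = 7/16*a_X + 1/8*a_Y + 3/16*a_Z + 1/16*a_W + 3/16*a_U
  a_Z = 1/8*a_X + 0*a_Y + 3/16*a_Z + 1/8*a_W + 9/16*a_U
  a_W = 5/16*a_X + 3/8*a_Y + 1/16*a_Z + 3/16*a_W + 1/16*a_U

Substituting a_X = 1 and a_U = 0, rearrange to (I - Q) a = r where r[i] = P(i -> X):
  [7/8, -3/16, -1/16] . (a_Y, a_Z, a_W) = 7/16
  [0, 13/16, -1/8] . (a_Y, a_Z, a_W) = 1/8
  [-3/8, -1/16, 13/16] . (a_Y, a_Z, a_W) = 5/16

Solving yields:
  a_Y = 84/139
  a_Z = 36/139
  a_W = 95/139

Starting state is W, so the absorption probability is a_W = 95/139.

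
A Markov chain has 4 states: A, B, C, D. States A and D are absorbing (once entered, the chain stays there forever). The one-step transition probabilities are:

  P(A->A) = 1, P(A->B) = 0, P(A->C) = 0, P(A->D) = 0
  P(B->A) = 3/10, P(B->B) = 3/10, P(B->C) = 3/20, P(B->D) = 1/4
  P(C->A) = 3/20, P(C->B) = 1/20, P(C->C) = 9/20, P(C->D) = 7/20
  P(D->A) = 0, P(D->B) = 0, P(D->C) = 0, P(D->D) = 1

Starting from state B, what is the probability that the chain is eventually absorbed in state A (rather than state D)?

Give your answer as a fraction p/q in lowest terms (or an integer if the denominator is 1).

Answer: 75/151

Derivation:
Let a_i = P(absorbed in A | start in state i).
Boundary conditions: a_A = 1, a_D = 0.
For each transient state i, a_i = sum_j P(i->j) * a_j:
  a_B = 3/10*a_A + 3/10*a_B + 3/20*a_C + 1/4*a_D
  a_C = 3/20*a_A + 1/20*a_B + 9/20*a_C + 7/20*a_D

Substituting a_A = 1 and a_D = 0, rearrange to (I - Q) a = r where r[i] = P(i -> A):
  [7/10, -3/20] . (a_B, a_C) = 3/10
  [-1/20, 11/20] . (a_B, a_C) = 3/20

Solving yields:
  a_B = 75/151
  a_C = 48/151

Starting state is B, so the absorption probability is a_B = 75/151.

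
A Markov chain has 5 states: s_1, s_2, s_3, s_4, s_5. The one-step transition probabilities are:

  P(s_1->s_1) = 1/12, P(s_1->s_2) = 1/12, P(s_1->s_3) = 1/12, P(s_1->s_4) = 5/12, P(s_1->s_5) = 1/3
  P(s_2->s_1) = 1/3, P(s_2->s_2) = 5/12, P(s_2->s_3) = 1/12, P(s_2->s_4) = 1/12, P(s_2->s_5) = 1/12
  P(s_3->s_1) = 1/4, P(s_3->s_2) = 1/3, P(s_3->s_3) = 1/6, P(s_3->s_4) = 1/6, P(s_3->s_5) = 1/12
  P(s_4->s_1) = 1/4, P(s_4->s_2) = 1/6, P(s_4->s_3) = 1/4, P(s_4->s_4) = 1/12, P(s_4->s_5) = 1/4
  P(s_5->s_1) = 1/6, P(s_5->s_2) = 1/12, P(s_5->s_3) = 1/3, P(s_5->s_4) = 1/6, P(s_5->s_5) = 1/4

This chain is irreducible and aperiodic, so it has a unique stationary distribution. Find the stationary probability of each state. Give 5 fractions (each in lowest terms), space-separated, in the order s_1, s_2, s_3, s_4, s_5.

Answer: 31/144 373/1728 311/1728 323/1728 349/1728

Derivation:
The stationary distribution satisfies pi = pi * P, i.e.:
  pi_s_1 = 1/12*pi_s_1 + 1/3*pi_s_2 + 1/4*pi_s_3 + 1/4*pi_s_4 + 1/6*pi_s_5
  pi_s_2 = 1/12*pi_s_1 + 5/12*pi_s_2 + 1/3*pi_s_3 + 1/6*pi_s_4 + 1/12*pi_s_5
  pi_s_3 = 1/12*pi_s_1 + 1/12*pi_s_2 + 1/6*pi_s_3 + 1/4*pi_s_4 + 1/3*pi_s_5
  pi_s_4 = 5/12*pi_s_1 + 1/12*pi_s_2 + 1/6*pi_s_3 + 1/12*pi_s_4 + 1/6*pi_s_5
  pi_s_5 = 1/3*pi_s_1 + 1/12*pi_s_2 + 1/12*pi_s_3 + 1/4*pi_s_4 + 1/4*pi_s_5
with normalization: pi_s_1 + pi_s_2 + pi_s_3 + pi_s_4 + pi_s_5 = 1.

Using the first 4 balance equations plus normalization, the linear system A*pi = b is:
  [-11/12, 1/3, 1/4, 1/4, 1/6] . pi = 0
  [1/12, -7/12, 1/3, 1/6, 1/12] . pi = 0
  [1/12, 1/12, -5/6, 1/4, 1/3] . pi = 0
  [5/12, 1/12, 1/6, -11/12, 1/6] . pi = 0
  [1, 1, 1, 1, 1] . pi = 1

Solving yields:
  pi_s_1 = 31/144
  pi_s_2 = 373/1728
  pi_s_3 = 311/1728
  pi_s_4 = 323/1728
  pi_s_5 = 349/1728

Verification (pi * P):
  31/144*1/12 + 373/1728*1/3 + 311/1728*1/4 + 323/1728*1/4 + 349/1728*1/6 = 31/144 = pi_s_1  (ok)
  31/144*1/12 + 373/1728*5/12 + 311/1728*1/3 + 323/1728*1/6 + 349/1728*1/12 = 373/1728 = pi_s_2  (ok)
  31/144*1/12 + 373/1728*1/12 + 311/1728*1/6 + 323/1728*1/4 + 349/1728*1/3 = 311/1728 = pi_s_3  (ok)
  31/144*5/12 + 373/1728*1/12 + 311/1728*1/6 + 323/1728*1/12 + 349/1728*1/6 = 323/1728 = pi_s_4  (ok)
  31/144*1/3 + 373/1728*1/12 + 311/1728*1/12 + 323/1728*1/4 + 349/1728*1/4 = 349/1728 = pi_s_5  (ok)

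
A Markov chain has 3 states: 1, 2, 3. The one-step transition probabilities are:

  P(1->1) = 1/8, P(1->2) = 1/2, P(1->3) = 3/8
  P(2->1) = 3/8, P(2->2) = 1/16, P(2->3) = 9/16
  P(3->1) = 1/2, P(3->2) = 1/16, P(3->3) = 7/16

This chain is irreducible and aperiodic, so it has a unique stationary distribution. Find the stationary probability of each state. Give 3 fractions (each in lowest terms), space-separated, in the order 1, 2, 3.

Answer: 21/61 13/61 27/61

Derivation:
The stationary distribution satisfies pi = pi * P, i.e.:
  pi_1 = 1/8*pi_1 + 3/8*pi_2 + 1/2*pi_3
  pi_2 = 1/2*pi_1 + 1/16*pi_2 + 1/16*pi_3
  pi_3 = 3/8*pi_1 + 9/16*pi_2 + 7/16*pi_3
with normalization: pi_1 + pi_2 + pi_3 = 1.

Using the first 2 balance equations plus normalization, the linear system A*pi = b is:
  [-7/8, 3/8, 1/2] . pi = 0
  [1/2, -15/16, 1/16] . pi = 0
  [1, 1, 1] . pi = 1

Solving yields:
  pi_1 = 21/61
  pi_2 = 13/61
  pi_3 = 27/61

Verification (pi * P):
  21/61*1/8 + 13/61*3/8 + 27/61*1/2 = 21/61 = pi_1  (ok)
  21/61*1/2 + 13/61*1/16 + 27/61*1/16 = 13/61 = pi_2  (ok)
  21/61*3/8 + 13/61*9/16 + 27/61*7/16 = 27/61 = pi_3  (ok)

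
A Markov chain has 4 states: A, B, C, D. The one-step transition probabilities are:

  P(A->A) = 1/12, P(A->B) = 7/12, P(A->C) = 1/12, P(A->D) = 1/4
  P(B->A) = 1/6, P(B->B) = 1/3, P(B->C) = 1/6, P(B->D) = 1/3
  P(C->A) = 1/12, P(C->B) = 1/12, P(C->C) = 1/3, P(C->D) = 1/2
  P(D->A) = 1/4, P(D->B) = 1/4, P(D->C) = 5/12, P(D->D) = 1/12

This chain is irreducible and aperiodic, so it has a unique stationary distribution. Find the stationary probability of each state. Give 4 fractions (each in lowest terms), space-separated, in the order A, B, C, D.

Answer: 145/933 87/311 254/933 91/311

Derivation:
The stationary distribution satisfies pi = pi * P, i.e.:
  pi_A = 1/12*pi_A + 1/6*pi_B + 1/12*pi_C + 1/4*pi_D
  pi_B = 7/12*pi_A + 1/3*pi_B + 1/12*pi_C + 1/4*pi_D
  pi_C = 1/12*pi_A + 1/6*pi_B + 1/3*pi_C + 5/12*pi_D
  pi_D = 1/4*pi_A + 1/3*pi_B + 1/2*pi_C + 1/12*pi_D
with normalization: pi_A + pi_B + pi_C + pi_D = 1.

Using the first 3 balance equations plus normalization, the linear system A*pi = b is:
  [-11/12, 1/6, 1/12, 1/4] . pi = 0
  [7/12, -2/3, 1/12, 1/4] . pi = 0
  [1/12, 1/6, -2/3, 5/12] . pi = 0
  [1, 1, 1, 1] . pi = 1

Solving yields:
  pi_A = 145/933
  pi_B = 87/311
  pi_C = 254/933
  pi_D = 91/311

Verification (pi * P):
  145/933*1/12 + 87/311*1/6 + 254/933*1/12 + 91/311*1/4 = 145/933 = pi_A  (ok)
  145/933*7/12 + 87/311*1/3 + 254/933*1/12 + 91/311*1/4 = 87/311 = pi_B  (ok)
  145/933*1/12 + 87/311*1/6 + 254/933*1/3 + 91/311*5/12 = 254/933 = pi_C  (ok)
  145/933*1/4 + 87/311*1/3 + 254/933*1/2 + 91/311*1/12 = 91/311 = pi_D  (ok)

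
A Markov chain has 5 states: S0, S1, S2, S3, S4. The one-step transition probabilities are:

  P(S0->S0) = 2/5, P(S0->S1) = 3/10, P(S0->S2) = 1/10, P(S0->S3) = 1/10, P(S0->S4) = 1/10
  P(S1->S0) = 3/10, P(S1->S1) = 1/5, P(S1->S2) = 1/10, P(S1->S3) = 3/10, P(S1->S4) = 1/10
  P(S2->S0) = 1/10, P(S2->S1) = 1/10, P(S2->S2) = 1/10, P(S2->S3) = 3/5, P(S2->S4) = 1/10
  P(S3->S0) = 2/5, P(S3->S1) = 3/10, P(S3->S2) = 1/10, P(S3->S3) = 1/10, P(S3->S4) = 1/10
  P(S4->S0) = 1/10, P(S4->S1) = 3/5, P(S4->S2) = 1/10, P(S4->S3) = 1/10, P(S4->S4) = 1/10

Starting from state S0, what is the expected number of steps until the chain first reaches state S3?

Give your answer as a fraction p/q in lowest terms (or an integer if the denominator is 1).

Answer: 1100/227

Derivation:
Let h_i = expected steps to first reach S3 from state i.
Boundary: h_S3 = 0.
First-step equations for the other states:
  h_S0 = 1 + 2/5*h_S0 + 3/10*h_S1 + 1/10*h_S2 + 1/10*h_S3 + 1/10*h_S4
  h_S1 = 1 + 3/10*h_S0 + 1/5*h_S1 + 1/10*h_S2 + 3/10*h_S3 + 1/10*h_S4
  h_S2 = 1 + 1/10*h_S0 + 1/10*h_S1 + 1/10*h_S2 + 3/5*h_S3 + 1/10*h_S4
  h_S4 = 1 + 1/10*h_S0 + 3/5*h_S1 + 1/10*h_S2 + 1/10*h_S3 + 1/10*h_S4

Substituting h_S3 = 0 and rearranging gives the linear system (I - Q) h = 1:
  [3/5, -3/10, -1/10, -1/10] . (h_S0, h_S1, h_S2, h_S4) = 1
  [-3/10, 4/5, -1/10, -1/10] . (h_S0, h_S1, h_S2, h_S4) = 1
  [-1/10, -1/10, 9/10, -1/10] . (h_S0, h_S1, h_S2, h_S4) = 1
  [-1/10, -3/5, -1/10, 9/10] . (h_S0, h_S1, h_S2, h_S4) = 1

Solving yields:
  h_S0 = 1100/227
  h_S1 = 900/227
  h_S2 = 590/227
  h_S4 = 1040/227

Starting state is S0, so the expected hitting time is h_S0 = 1100/227.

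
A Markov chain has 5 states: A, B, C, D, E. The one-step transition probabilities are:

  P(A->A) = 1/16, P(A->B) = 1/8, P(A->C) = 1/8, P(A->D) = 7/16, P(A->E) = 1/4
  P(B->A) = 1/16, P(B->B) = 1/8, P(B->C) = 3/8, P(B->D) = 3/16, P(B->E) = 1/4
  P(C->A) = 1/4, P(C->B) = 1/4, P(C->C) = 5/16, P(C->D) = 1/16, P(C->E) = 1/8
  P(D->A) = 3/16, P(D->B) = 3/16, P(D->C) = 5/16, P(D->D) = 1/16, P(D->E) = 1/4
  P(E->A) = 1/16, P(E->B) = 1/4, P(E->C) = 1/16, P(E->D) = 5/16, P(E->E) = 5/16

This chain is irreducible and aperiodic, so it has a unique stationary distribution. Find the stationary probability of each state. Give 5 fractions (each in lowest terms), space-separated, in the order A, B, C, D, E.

The stationary distribution satisfies pi = pi * P, i.e.:
  pi_A = 1/16*pi_A + 1/16*pi_B + 1/4*pi_C + 3/16*pi_D + 1/16*pi_E
  pi_B = 1/8*pi_A + 1/8*pi_B + 1/4*pi_C + 3/16*pi_D + 1/4*pi_E
  pi_C = 1/8*pi_A + 3/8*pi_B + 5/16*pi_C + 5/16*pi_D + 1/16*pi_E
  pi_D = 7/16*pi_A + 3/16*pi_B + 1/16*pi_C + 1/16*pi_D + 5/16*pi_E
  pi_E = 1/4*pi_A + 1/4*pi_B + 1/8*pi_C + 1/4*pi_D + 5/16*pi_E
with normalization: pi_A + pi_B + pi_C + pi_D + pi_E = 1.

Using the first 4 balance equations plus normalization, the linear system A*pi = b is:
  [-15/16, 1/16, 1/4, 3/16, 1/16] . pi = 0
  [1/8, -7/8, 1/4, 3/16, 1/4] . pi = 0
  [1/8, 3/8, -11/16, 5/16, 1/16] . pi = 0
  [7/16, 3/16, 1/16, -15/16, 5/16] . pi = 0
  [1, 1, 1, 1, 1] . pi = 1

Solving yields:
  pi_A = 9411/71204
  pi_B = 14005/71204
  pi_C = 4297/17801
  pi_D = 3476/17801
  pi_E = 4174/17801

Verification (pi * P):
  9411/71204*1/16 + 14005/71204*1/16 + 4297/17801*1/4 + 3476/17801*3/16 + 4174/17801*1/16 = 9411/71204 = pi_A  (ok)
  9411/71204*1/8 + 14005/71204*1/8 + 4297/17801*1/4 + 3476/17801*3/16 + 4174/17801*1/4 = 14005/71204 = pi_B  (ok)
  9411/71204*1/8 + 14005/71204*3/8 + 4297/17801*5/16 + 3476/17801*5/16 + 4174/17801*1/16 = 4297/17801 = pi_C  (ok)
  9411/71204*7/16 + 14005/71204*3/16 + 4297/17801*1/16 + 3476/17801*1/16 + 4174/17801*5/16 = 3476/17801 = pi_D  (ok)
  9411/71204*1/4 + 14005/71204*1/4 + 4297/17801*1/8 + 3476/17801*1/4 + 4174/17801*5/16 = 4174/17801 = pi_E  (ok)

Answer: 9411/71204 14005/71204 4297/17801 3476/17801 4174/17801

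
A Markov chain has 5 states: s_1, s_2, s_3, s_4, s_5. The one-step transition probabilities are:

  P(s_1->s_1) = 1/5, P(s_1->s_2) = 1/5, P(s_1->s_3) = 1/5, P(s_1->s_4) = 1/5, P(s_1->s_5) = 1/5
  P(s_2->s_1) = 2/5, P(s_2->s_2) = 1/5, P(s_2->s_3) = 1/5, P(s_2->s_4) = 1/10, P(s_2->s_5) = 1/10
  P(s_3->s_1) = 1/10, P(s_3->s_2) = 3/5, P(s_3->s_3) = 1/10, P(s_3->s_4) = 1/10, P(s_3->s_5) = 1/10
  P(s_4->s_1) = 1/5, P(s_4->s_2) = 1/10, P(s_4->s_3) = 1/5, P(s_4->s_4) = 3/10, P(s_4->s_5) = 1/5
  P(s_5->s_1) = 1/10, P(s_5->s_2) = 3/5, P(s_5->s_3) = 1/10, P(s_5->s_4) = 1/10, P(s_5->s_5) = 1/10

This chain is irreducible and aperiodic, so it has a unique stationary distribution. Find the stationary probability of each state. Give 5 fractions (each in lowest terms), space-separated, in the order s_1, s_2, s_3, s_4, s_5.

The stationary distribution satisfies pi = pi * P, i.e.:
  pi_s_1 = 1/5*pi_s_1 + 2/5*pi_s_2 + 1/10*pi_s_3 + 1/5*pi_s_4 + 1/10*pi_s_5
  pi_s_2 = 1/5*pi_s_1 + 1/5*pi_s_2 + 3/5*pi_s_3 + 1/10*pi_s_4 + 3/5*pi_s_5
  pi_s_3 = 1/5*pi_s_1 + 1/5*pi_s_2 + 1/10*pi_s_3 + 1/5*pi_s_4 + 1/10*pi_s_5
  pi_s_4 = 1/5*pi_s_1 + 1/10*pi_s_2 + 1/10*pi_s_3 + 3/10*pi_s_4 + 1/10*pi_s_5
  pi_s_5 = 1/5*pi_s_1 + 1/10*pi_s_2 + 1/10*pi_s_3 + 1/5*pi_s_4 + 1/10*pi_s_5
with normalization: pi_s_1 + pi_s_2 + pi_s_3 + pi_s_4 + pi_s_5 = 1.

Using the first 4 balance equations plus normalization, the linear system A*pi = b is:
  [-4/5, 2/5, 1/10, 1/5, 1/10] . pi = 0
  [1/5, -4/5, 3/5, 1/10, 3/5] . pi = 0
  [1/5, 1/5, -9/10, 1/5, 1/10] . pi = 0
  [1/5, 1/10, 1/10, -7/10, 1/10] . pi = 0
  [1, 1, 1, 1, 1] . pi = 1

Solving yields:
  pi_s_1 = 3/13
  pi_s_2 = 4/13
  pi_s_3 = 11/65
  pi_s_4 = 2/13
  pi_s_5 = 9/65

Verification (pi * P):
  3/13*1/5 + 4/13*2/5 + 11/65*1/10 + 2/13*1/5 + 9/65*1/10 = 3/13 = pi_s_1  (ok)
  3/13*1/5 + 4/13*1/5 + 11/65*3/5 + 2/13*1/10 + 9/65*3/5 = 4/13 = pi_s_2  (ok)
  3/13*1/5 + 4/13*1/5 + 11/65*1/10 + 2/13*1/5 + 9/65*1/10 = 11/65 = pi_s_3  (ok)
  3/13*1/5 + 4/13*1/10 + 11/65*1/10 + 2/13*3/10 + 9/65*1/10 = 2/13 = pi_s_4  (ok)
  3/13*1/5 + 4/13*1/10 + 11/65*1/10 + 2/13*1/5 + 9/65*1/10 = 9/65 = pi_s_5  (ok)

Answer: 3/13 4/13 11/65 2/13 9/65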